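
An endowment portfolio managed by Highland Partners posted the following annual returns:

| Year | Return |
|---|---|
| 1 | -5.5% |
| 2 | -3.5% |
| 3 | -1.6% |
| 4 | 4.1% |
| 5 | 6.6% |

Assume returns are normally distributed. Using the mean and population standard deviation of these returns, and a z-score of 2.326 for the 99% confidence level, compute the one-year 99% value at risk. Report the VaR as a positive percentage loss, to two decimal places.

10.66

μ = (-5.5 − 3.5 − 1.6 + 4.1 + 6.6) / 5 = 0.10 / 5 = 0.0200%
Population std dev = √[105.4280 / 5] = 4.5919%
VaR = −(μ − z·σ) = −(0.0200 − 2.326 × 4.5919) = −(-10.6608) = 10.6608%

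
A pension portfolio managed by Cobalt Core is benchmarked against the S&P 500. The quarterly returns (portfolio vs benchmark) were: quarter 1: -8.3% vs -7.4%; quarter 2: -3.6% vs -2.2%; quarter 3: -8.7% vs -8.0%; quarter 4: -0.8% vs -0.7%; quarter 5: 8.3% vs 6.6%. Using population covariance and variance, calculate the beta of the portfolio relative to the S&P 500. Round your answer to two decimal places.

r̄p = -2.6200%,  r̄m = -2.3400%
Cov = Σ(rp − r̄p)(rm − r̄m) / 5 = 32.7252
Var(rm) = Σ(rm − r̄m)² / 5 = 28.0544
β = Cov / Var = 32.7252 / 28.0544 = 1.1665

1.17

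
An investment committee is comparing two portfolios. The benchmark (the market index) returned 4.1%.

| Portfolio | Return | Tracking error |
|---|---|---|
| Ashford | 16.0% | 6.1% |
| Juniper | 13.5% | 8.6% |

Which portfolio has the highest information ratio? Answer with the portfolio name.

Ashford: IR = (16.0% − 4.1%) / 6.1% = 1.951
Juniper: IR = (13.5% − 4.1%) / 8.6% = 1.093
Highest: Ashford (1.951).

Ashford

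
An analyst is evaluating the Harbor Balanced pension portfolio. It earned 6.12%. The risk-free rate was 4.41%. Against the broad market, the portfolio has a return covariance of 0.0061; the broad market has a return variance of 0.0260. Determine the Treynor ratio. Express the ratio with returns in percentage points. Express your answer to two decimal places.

β = Cov / Var = 0.0061 / 0.0260 = 0.2346
Treynor = (Rp − Rf) / β = (6.12% − 4.41%) / 0.2346 = 1.71 / 0.2346 = 7.2890

7.29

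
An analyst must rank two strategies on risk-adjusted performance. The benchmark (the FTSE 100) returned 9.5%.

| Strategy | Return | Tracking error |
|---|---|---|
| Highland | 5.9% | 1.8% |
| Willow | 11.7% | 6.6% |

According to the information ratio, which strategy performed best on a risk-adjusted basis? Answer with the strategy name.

Willow

Highland: IR = (5.9% − 9.5%) / 1.8% = -2.000
Willow: IR = (11.7% − 9.5%) / 6.6% = 0.333
Highest: Willow (0.333).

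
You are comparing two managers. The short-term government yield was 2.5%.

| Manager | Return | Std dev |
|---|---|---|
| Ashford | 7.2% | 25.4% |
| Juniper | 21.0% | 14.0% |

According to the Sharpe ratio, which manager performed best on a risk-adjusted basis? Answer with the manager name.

Juniper

Ashford: Sharpe ratio = (7.2% − 2.5%) / 25.4% = 0.185
Juniper: Sharpe ratio = (21.0% − 2.5%) / 14.0% = 1.321
Highest: Juniper (1.321).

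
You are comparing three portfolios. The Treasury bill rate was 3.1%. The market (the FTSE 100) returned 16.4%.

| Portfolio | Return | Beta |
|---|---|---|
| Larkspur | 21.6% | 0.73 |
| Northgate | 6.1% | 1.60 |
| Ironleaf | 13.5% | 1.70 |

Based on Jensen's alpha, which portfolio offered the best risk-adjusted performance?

Larkspur

Larkspur: α = 21.6% − [3.1% + 0.73 × (16.4% − 3.1%)] = 8.791
Northgate: α = 6.1% − [3.1% + 1.60 × (16.4% − 3.1%)] = -18.280
Ironleaf: α = 13.5% − [3.1% + 1.70 × (16.4% − 3.1%)] = -12.210
Highest: Larkspur (8.791).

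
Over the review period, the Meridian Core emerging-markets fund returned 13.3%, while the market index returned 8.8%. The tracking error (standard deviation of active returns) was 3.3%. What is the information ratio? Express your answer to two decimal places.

1.36

IR = (Rp − Rb) / TE = (13.3% − 8.8%) / 3.3% = 4.50% / 3.3% = 1.3636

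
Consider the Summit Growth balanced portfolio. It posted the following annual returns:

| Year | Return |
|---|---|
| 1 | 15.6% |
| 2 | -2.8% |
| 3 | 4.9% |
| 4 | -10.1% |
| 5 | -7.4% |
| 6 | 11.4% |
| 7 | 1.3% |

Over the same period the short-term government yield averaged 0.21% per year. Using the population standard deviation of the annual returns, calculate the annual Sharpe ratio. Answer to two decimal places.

0.19

Mean return r̄ = 12.90 / 7 = 1.8429%
Σ(r − r̄)² = (15.6 − 1.8429)² + (-2.8 − 1.8429)² + (4.9 − 1.8429)² + … = 539.8571
σ = √[539.8571 / 7] = 8.7819%
Sharpe = (r̄ − rf) / σ = (1.8429 − 0.21) / 8.7819 = 1.6329 / 8.7819 = 0.1859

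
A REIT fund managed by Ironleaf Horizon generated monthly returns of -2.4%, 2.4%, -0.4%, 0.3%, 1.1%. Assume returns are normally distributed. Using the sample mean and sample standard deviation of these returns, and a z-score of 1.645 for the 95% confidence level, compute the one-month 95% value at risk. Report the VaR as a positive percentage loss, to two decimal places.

2.74

μ = (-2.4 + 2.4 − 0.4 + 0.3 + 1.1) / 5 = 1.00 / 5 = 0.2000%
Σ(r − μ)² = (-2.4 − 0.2000)² + (2.4 − 0.2000)² + (-0.4 − 0.2000)² + … = 12.7800
sample σ = √(12.7800 / 4) = √3.1950 = 1.7875%
VaR = −(μ − z·σ) = −(0.2000 − 1.645 × 1.7875) = −(-2.7404) = 2.7404%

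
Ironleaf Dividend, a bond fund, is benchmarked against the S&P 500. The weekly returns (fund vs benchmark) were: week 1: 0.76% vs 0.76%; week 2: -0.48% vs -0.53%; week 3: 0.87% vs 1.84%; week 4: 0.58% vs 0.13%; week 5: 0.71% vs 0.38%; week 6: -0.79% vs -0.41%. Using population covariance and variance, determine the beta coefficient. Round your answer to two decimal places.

0.66

r̄p = 0.2750%,  r̄m = 0.3617%
Cov = Σ(rp − r̄p)(rm − r̄m) / 6 = 0.4175
Var(rm) = Σ(rm − r̄m)² / 6 = 0.6314
β = Cov / Var = 0.4175 / 0.6314 = 0.6612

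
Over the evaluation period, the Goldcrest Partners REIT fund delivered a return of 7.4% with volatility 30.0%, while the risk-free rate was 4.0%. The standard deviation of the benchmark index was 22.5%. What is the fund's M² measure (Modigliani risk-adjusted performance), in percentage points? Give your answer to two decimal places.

Sharpe = (Rp − Rf) / σp = (7.4% − 4.0%) / 30.0% = 0.1133
M² = Rf + Sharpe × σm = 4.0% + 0.1133 × 22.5% = 6.5493%

6.55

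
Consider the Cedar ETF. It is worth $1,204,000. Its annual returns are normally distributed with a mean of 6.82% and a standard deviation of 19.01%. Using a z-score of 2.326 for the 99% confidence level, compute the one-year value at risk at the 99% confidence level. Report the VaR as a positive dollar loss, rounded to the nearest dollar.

Return at the 99% tail: μ − z·σ = 6.82% − 2.326 × 19.01% = 6.82 − 44.21726 = -37.39726%
VaR = −(-37.39726%) × $1,204,000 = 37.39726% × $1,204,000 = $450,263

$450,263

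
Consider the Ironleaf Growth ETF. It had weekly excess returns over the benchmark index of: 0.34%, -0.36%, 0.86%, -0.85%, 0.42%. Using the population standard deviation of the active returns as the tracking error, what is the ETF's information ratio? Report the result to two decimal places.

r̄ = (0.34 − 0.36 + 0.86 − 0.85 + 0.42) / 5 = 0.0820%
Population std dev = √[1.8501 / 5] = 0.6083%
IR = r̄ / tracking error = 0.0820 / 0.6083 = 0.1348

0.13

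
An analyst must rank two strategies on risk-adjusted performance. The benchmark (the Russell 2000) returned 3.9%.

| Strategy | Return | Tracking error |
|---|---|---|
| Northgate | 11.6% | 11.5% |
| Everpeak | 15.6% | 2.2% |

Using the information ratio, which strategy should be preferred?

Northgate: IR = (11.6% − 3.9%) / 11.5% = 0.670
Everpeak: IR = (15.6% − 3.9%) / 2.2% = 5.318
Highest: Everpeak (5.318).

Everpeak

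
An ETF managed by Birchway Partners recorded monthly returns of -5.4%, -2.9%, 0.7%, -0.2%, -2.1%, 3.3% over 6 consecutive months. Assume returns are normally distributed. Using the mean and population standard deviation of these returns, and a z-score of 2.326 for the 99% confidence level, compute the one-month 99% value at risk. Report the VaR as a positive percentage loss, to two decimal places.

r̄ = (-5.4 − 2.9 + 0.7 − 0.2 − 2.1 + 3.3) / 6 = -1.1000%
Population std dev = √[46.1400 / 6] = 2.7731%
VaR = −(r̄ − z·σ) = −(-1.1000 − 2.326 × 2.7731) = −(-7.5502) = 7.5502%

7.55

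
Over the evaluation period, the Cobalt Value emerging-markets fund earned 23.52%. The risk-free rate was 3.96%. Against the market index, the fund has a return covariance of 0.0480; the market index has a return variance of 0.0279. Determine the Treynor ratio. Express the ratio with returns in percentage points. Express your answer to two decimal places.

11.37

β = Cov / Var = 0.0480 / 0.0279 = 1.7204
Treynor = (Rp − Rf) / β = (23.52% − 3.96%) / 1.7204 = 19.56 / 1.7204 = 11.3694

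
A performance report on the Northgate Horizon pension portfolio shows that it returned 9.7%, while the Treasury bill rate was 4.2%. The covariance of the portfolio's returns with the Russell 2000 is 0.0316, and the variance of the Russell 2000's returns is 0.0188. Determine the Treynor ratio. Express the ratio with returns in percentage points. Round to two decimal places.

β = Cov / Var = 0.0316 / 0.0188 = 1.6809
Treynor = (Rp − Rf) / β = (9.7% − 4.2%) / 1.6809 = 5.50 / 1.6809 = 3.2721

3.27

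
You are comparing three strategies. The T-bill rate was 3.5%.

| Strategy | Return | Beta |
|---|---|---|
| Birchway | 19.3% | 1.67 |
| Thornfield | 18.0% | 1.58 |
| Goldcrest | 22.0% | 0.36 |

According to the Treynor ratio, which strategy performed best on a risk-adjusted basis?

Goldcrest

Birchway: Treynor = (19.3% − 3.5%) / 1.67 = 9.461
Thornfield: Treynor = (18.0% − 3.5%) / 1.58 = 9.177
Goldcrest: Treynor = (22.0% − 3.5%) / 0.36 = 51.389
Highest: Goldcrest (51.389).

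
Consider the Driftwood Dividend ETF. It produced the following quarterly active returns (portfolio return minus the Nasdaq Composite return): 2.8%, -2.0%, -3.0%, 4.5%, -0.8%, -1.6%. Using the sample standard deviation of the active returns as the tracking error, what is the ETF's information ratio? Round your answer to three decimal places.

-0.006

μ = (2.8 − 2 − 3 + 4.5 − 0.8 − 1.6) / 6 = -0.10 / 6 = -0.0167%
Σ(r − μ)² = (2.8 − (-0.0167))² + (-2 − (-0.0167))² + … = 44.2883
σ = √[44.2883 / 5] = 2.9762%
IR = μ / tracking error = -0.0167 / 2.9762 = -0.0056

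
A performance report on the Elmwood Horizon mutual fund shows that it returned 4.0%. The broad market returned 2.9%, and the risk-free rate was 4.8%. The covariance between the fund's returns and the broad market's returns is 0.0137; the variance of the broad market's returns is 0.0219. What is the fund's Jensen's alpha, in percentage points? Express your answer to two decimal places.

0.39

β = Cov / Var = 0.0137 / 0.0219 = 0.6256
E[R] = Rf + β(Rm − Rf) = 4.8% + 0.6256 × (2.9% − 4.8%) = 3.6114%
α = Rp − E[R] = 4.0% − 3.6114% = 0.3886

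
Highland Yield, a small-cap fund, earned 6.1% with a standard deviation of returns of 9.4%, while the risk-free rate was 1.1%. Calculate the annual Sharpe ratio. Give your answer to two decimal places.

Sharpe = (Rp − Rf) / σp = (6.1% − 1.1%) / 9.4% = 5.00% / 9.4% = 0.5319

0.53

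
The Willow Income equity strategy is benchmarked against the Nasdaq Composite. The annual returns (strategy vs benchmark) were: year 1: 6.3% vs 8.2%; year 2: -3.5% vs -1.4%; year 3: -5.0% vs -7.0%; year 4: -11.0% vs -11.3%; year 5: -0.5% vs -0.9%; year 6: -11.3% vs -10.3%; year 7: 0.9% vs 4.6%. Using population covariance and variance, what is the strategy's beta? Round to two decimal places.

0.84

r̄p = -3.4429%,  r̄m = -2.5857%
Cov = Σ(rp − r̄p)(rm − r̄m) / 7 = 39.2178
Var(rm) = Σ(rm − r̄m)² / 7 = 46.7355
β = Cov / Var = 39.2178 / 46.7355 = 0.8391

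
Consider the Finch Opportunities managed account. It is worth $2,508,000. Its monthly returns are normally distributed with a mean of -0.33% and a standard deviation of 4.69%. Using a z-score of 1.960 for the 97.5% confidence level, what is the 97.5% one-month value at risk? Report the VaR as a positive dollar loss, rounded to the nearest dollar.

Return at the 97.5% tail: μ − z·σ = -0.33% − 1.960 × 4.69% = -0.33 − 9.1924 = -9.5224%
VaR = −(-9.5224%) × $2,508,000 = 9.5224% × $2,508,000 = $238,822

$238,822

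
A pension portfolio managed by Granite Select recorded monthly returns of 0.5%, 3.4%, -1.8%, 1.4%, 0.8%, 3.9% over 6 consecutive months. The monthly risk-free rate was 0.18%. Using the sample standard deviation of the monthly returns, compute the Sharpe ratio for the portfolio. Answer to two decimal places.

0.57

Mean return r̄ = 8.20 / 6 = 1.3667%
Σ(r − r̄)² = (0.5 − 1.3667)² + (3.4 − 1.3667)² + … = 21.6533
sample σ = √(21.6533 / 5) = √4.3307 = 2.0810%
Sharpe = (r̄ − rf) / σ = (1.3667 − 0.18) / 2.0810 = 1.1867 / 2.0810 = 0.5703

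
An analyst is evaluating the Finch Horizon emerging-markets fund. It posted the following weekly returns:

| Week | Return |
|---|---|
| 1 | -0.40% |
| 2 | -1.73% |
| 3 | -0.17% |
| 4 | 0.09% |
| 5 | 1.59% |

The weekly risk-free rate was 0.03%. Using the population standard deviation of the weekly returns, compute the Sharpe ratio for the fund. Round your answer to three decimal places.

r̄ = (-0.4 − 1.73 − 0.17 + 0.09 + 1.59) / 5 = -0.620 / 5 = -0.1240%
Population std dev = √[5.6411 / 5] = 1.0622%
Sharpe = (r̄ − rf) / σ = (-0.1240 − 0.03) / 1.0622 = -0.1540 / 1.0622 = -0.1450

-0.145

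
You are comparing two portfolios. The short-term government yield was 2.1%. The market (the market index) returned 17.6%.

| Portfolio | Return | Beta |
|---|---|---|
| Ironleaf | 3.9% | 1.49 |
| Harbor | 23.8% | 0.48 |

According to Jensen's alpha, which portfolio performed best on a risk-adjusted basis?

Ironleaf: α = 3.9% − [2.1% + 1.49 × (17.6% − 2.1%)] = -21.295
Harbor: α = 23.8% − [2.1% + 0.48 × (17.6% − 2.1%)] = 14.260
Highest: Harbor (14.260).

Harbor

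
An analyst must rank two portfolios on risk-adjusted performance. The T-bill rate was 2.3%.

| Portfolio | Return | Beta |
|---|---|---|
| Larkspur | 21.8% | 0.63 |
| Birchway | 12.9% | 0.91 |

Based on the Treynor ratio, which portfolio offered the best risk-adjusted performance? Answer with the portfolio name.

Larkspur

Larkspur: Treynor = (21.8% − 2.3%) / 0.63 = 30.952
Birchway: Treynor = (12.9% − 2.3%) / 0.91 = 11.648
Highest: Larkspur (30.952).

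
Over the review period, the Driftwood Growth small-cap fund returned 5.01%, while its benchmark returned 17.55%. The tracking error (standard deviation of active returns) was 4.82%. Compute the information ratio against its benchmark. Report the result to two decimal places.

-2.60

IR = (Rp − Rb) / TE = (5.01% − 17.55%) / 4.82% = -12.54% / 4.82% = -2.6017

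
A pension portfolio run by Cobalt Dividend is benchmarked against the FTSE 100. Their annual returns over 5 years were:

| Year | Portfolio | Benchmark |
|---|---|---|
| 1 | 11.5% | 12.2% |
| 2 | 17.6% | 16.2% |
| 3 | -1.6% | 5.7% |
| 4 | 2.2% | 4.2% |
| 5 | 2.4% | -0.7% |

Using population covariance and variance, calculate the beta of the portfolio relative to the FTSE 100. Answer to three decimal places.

r̄p = 6.4200%,  r̄m = 7.5200%
Cov = Σ(rp − r̄p)(rm − r̄m) / 5 = 36.4936
Var(rm) = Σ(rm − r̄m)² / 5 = 35.8296
β = Cov / Var = 36.4936 / 35.8296 = 1.0185

1.019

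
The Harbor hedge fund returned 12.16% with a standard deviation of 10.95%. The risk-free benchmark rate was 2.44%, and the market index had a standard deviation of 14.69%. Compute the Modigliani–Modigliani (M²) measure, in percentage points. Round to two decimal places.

Sharpe = (Rp − Rf) / σp = (12.16% − 2.44%) / 10.95% = 0.8877
M² = Rf + Sharpe × σm = 2.44% + 0.8877 × 14.69% = 15.4803%

15.48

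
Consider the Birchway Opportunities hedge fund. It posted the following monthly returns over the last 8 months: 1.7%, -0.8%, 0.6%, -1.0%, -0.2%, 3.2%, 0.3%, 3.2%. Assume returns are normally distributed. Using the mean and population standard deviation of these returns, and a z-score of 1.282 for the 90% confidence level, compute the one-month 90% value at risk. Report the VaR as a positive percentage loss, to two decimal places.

1.12

Mean return r̄ = 7.00 / 8 = 0.8750%
Population σ = √[Σ(r − r̄)² / 8] = √[19.3750 / 8] = √2.4219 = 1.5562%
VaR = −(r̄ − z·σ) = −(0.8750 − 1.282 × 1.5562) = −(-1.1200) = 1.1200%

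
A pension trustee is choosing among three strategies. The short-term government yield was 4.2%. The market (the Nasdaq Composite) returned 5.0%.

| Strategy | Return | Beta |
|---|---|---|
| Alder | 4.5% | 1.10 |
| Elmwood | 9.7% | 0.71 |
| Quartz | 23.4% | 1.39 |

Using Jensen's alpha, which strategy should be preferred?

Alder: α = 4.5% − [4.2% + 1.10 × (5.0% − 4.2%)] = -0.580
Elmwood: α = 9.7% − [4.2% + 0.71 × (5.0% − 4.2%)] = 4.932
Quartz: α = 23.4% − [4.2% + 1.39 × (5.0% − 4.2%)] = 18.088
Highest: Quartz (18.088).

Quartz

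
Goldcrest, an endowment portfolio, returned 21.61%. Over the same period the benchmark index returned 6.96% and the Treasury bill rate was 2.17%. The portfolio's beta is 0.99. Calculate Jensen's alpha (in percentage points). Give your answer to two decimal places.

14.70

CAPM expected return = Rf + β(Rm − Rf) = 2.17% + 0.99 × (6.96% − 2.17%) = 2.17 + 0.99 × 4.79 = 6.9121%
Jensen's α = Rp − E[R] = 21.61% − 6.9121% = 14.6979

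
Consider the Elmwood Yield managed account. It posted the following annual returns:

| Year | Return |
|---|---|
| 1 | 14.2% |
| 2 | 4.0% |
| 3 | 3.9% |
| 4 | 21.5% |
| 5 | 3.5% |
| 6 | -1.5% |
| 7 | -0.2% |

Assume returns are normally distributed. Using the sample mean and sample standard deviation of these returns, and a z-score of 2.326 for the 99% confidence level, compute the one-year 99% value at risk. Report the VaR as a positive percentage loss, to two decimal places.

μ = (14.2 + 4 + 3.9 + 21.5 + 3.5 − 1.5 − 0.2) / 7 = 45.40 / 7 = 6.4857%
Σ(r − μ)² = 415.1886; sample σ = √(415.1886/6) = 8.3185%
VaR = −(μ − z·σ) = −(6.4857 − 2.326 × 8.3185) = −(-12.8631) = 12.8631%

12.86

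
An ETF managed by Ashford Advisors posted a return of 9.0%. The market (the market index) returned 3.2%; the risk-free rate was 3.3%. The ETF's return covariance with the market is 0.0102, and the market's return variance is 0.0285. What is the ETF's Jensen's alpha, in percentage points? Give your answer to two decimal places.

β = Cov / Var = 0.0102 / 0.0285 = 0.3579
E[R] = Rf + β(Rm − Rf) = 3.3% + 0.3579 × (3.2% − 3.3%) = 3.2642%
α = Rp − E[R] = 9.0% − 3.2642% = 5.7358

5.74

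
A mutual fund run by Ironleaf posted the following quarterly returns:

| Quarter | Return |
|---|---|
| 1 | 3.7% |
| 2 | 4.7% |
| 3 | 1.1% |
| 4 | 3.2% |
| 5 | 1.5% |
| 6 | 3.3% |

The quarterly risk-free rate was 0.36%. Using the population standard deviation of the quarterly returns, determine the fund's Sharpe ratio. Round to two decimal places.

2.05

Mean return r̄ = 17.50 / 6 = 2.9167%
Population σ = √[Σ(r − r̄)² / 6] = √[9.3283 / 6] = √1.5547 = 1.2469%
Sharpe = (r̄ − rf) / σ = (2.9167 − 0.36) / 1.2469 = 2.5567 / 1.2469 = 2.0504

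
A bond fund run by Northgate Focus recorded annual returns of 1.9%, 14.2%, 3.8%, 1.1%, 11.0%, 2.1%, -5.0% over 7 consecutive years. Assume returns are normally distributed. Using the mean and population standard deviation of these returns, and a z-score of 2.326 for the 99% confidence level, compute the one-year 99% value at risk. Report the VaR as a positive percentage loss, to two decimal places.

μ = (1.9 + 14.2 + 3.8 + 1.1 + 11 + 2.1 − 5) / 7 = 4.1571%
Population std dev = √[250.3371 / 7] = 5.9802%
VaR = −(μ − z·σ) = −(4.1571 − 2.326 × 5.9802) = −(-9.7528) = 9.7528%

9.75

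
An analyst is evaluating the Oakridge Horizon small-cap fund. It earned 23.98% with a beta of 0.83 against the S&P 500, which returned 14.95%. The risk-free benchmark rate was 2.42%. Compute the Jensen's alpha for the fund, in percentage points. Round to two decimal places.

CAPM expected return = Rf + β(Rm − Rf) = 2.42% + 0.83 × (14.95% − 2.42%) = 2.42 + 0.83 × 12.53 = 12.8199%
Jensen's α = Rp − E[R] = 23.98% − 12.8199% = 11.1601

11.16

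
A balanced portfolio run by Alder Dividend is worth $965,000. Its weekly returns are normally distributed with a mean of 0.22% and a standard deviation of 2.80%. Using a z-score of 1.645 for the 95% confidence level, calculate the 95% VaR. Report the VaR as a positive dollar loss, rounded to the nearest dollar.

$42,325

Return at the 95% tail: μ − z·σ = 0.22% − 1.645 × 2.80% = 0.22 − 4.6060 = -4.3860%
VaR = −(-4.3860%) × $965,000 = 4.3860% × $965,000 = $42,325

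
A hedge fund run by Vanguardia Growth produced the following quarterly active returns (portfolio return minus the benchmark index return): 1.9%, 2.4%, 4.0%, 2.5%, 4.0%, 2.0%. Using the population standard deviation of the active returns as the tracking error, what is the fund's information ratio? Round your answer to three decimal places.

3.205

Mean return μ = 16.80 / 6 = 2.8000%
Σ(r − μ)² = (1.9 − 2.8000)² + (2.4 − 2.8000)² + (4 − 2.8000)² + … = 4.5800
population σ = √(4.5800 / 6) = √0.7633 = 0.8737%
IR = μ / tracking error = 2.8000 / 0.8737 = 3.2048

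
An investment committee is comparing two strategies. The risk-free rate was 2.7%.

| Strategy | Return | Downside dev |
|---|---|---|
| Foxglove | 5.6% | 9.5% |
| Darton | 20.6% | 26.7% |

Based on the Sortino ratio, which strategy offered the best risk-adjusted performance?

Darton

Foxglove: Sortino ratio = (5.6% − 2.7%) / 9.5% = 0.305
Darton: Sortino ratio = (20.6% − 2.7%) / 26.7% = 0.670
Highest: Darton (0.670).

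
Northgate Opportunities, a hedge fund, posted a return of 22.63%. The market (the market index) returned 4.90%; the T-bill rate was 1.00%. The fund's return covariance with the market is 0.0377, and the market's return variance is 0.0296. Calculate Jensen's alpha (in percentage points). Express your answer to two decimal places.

16.66

β = Cov / Var = 0.0377 / 0.0296 = 1.2736
E[R] = Rf + β(Rm − Rf) = 1.00% + 1.2736 × (4.90% − 1.00%) = 5.9670%
α = Rp − E[R] = 22.63% − 5.9670% = 16.6630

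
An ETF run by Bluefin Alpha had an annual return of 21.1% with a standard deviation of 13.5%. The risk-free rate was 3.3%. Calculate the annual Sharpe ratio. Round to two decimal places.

Sharpe = (Rp − Rf) / σp = (21.1% − 3.3%) / 13.5% = 17.80% / 13.5% = 1.3185

1.32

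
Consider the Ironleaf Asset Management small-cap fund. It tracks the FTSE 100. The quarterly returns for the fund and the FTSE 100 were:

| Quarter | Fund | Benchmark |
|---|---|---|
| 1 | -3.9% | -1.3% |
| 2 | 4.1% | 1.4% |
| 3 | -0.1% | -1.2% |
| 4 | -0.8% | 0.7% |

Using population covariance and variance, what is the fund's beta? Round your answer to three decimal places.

1.859

r̄p = -0.1750%,  r̄m = -0.1000%
Cov = Σ(rp − r̄p)(rm − r̄m) / 4 = 2.5750
Var(rm) = Σ(rm − r̄m)² / 4 = 1.3850
β = Cov / Var = 2.5750 / 1.3850 = 1.8592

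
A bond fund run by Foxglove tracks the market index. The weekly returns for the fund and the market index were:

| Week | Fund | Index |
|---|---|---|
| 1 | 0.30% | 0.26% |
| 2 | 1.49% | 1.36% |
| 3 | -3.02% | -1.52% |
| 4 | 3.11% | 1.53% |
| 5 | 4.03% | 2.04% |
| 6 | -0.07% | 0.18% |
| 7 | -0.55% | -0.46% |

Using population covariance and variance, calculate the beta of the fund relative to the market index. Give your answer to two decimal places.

1.86

r̄p = 0.7557%,  r̄m = 0.4843%
Cov = Σ(rp − r̄p)(rm − r̄m) / 7 = 2.4790
Var(rm) = Σ(rm − r̄m)² / 7 = 1.3332
β = Cov / Var = 2.4790 / 1.3332 = 1.8594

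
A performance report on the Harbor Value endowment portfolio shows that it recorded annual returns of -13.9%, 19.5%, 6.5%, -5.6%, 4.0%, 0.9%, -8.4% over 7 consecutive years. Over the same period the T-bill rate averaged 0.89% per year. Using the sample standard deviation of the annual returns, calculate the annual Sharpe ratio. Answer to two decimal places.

Mean return r̄ = 3.00 / 7 = 0.4286%
Σ(r − r̄)² = (-13.9 − 0.4286)² + (19.5 − 0.4286)² + … = 733.1543
sample σ = √(733.1543 / 6) = √122.1924 = 11.0541%
Sharpe = (r̄ − rf) / σ = (0.4286 − 0.89) / 11.0541 = -0.4614 / 11.0541 = -0.0417

-0.04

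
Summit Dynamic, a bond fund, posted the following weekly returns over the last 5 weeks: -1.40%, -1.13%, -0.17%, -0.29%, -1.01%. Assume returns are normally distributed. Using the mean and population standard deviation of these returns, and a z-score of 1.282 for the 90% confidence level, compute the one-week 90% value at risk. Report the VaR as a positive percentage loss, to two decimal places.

μ = (-1.4 − 1.13 − 0.17 − 0.29 − 1.01) / 5 = -4.000 / 5 = -0.8000%
Σ(r − μ)² = (-1.4 − (-0.8000))² + (-1.13 − (-0.8000))² + (-0.17 − (-0.8000))² + … = 1.1700
population σ = √(1.1700 / 5) = √0.2340 = 0.4837%
VaR = −(μ − z·σ) = −(-0.8000 − 1.282 × 0.4837) = −(-1.4201) = 1.4201%

1.42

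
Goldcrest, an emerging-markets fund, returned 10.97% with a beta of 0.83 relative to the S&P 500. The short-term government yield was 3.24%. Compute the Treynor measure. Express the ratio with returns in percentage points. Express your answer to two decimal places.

9.31

Treynor = (Rp − Rf) / β = (10.97% − 3.24%) / 0.83 = 7.73 / 0.83 = 9.3133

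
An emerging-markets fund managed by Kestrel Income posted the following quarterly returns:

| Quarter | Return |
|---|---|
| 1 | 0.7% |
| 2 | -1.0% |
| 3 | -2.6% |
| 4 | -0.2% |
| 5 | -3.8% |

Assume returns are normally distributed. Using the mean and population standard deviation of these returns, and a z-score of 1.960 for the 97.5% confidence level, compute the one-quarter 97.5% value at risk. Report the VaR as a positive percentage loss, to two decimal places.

4.57

r̄ = (0.7 − 1 − 2.6 − 0.2 − 3.8) / 5 = -6.90 / 5 = -1.3800%
Σ(r − r̄)² = (0.7 − (-1.3800))² + (-1 − (-1.3800))² + … = 13.2080
population σ = √(13.2080 / 5) = √2.6416 = 1.6253%
VaR = −(r̄ − z·σ) = −(-1.3800 − 1.960 × 1.6253) = −(-4.5656) = 4.5656%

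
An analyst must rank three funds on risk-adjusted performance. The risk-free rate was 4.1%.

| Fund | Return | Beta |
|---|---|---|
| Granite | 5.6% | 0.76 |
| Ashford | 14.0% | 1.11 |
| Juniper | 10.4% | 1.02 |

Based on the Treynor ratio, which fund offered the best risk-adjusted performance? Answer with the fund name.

Granite: Treynor = (5.6% − 4.1%) / 0.76 = 1.974
Ashford: Treynor = (14.0% − 4.1%) / 1.11 = 8.919
Juniper: Treynor = (10.4% − 4.1%) / 1.02 = 6.176
Highest: Ashford (8.919).

Ashford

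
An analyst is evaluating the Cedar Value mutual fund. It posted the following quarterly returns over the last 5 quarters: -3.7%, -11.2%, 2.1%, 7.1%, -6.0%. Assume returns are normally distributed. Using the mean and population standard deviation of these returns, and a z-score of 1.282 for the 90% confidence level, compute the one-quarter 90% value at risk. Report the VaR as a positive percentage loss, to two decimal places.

10.50

r̄ = (-3.7 − 11.2 + 2.1 + 7.1 − 6) / 5 = -2.3400%
Σ(r − r̄)² = 202.5720; population σ = √(202.5720/5) = 6.3651%
VaR = −(r̄ − z·σ) = −(-2.3400 − 1.282 × 6.3651) = −(-10.5001) = 10.5001%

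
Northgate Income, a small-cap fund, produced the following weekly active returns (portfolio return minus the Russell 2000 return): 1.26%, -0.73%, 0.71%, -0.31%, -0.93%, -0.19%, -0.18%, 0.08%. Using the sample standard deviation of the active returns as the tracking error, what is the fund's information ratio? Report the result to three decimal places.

-0.050

r̄ = (1.26 − 0.73 + 0.71 − 0.31 − 0.93 − 0.19 − 0.18 + 0.08) / 8 = -0.290 / 8 = -0.0363%
Sample σ = √[Σ(r − r̄)² / 7] = √[3.6500 / 7] = √0.5214 = 0.7221%
IR = r̄ / tracking error = -0.0363 / 0.7221 = -0.0503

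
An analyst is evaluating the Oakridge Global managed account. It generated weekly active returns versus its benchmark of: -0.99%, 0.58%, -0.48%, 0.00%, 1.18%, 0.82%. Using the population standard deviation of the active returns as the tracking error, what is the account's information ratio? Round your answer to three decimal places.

0.246

μ = (-0.99 + 0.58 − 0.48 + 0 + 1.18 + 0.82) / 6 = 0.1850%
Σ(r − μ)² = (-0.99 − 0.1850)² + (0.58 − 0.1850)² + … = 3.4064
σ = √[3.4064 / 6] = 0.7535%
IR = μ / tracking error = 0.1850 / 0.7535 = 0.2455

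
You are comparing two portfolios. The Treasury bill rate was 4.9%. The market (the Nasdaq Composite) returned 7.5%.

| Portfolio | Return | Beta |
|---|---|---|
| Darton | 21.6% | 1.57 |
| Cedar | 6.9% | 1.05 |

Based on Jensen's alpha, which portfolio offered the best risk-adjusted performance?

Darton

Darton: α = 21.6% − [4.9% + 1.57 × (7.5% − 4.9%)] = 12.618
Cedar: α = 6.9% − [4.9% + 1.05 × (7.5% − 4.9%)] = -0.730
Highest: Darton (12.618).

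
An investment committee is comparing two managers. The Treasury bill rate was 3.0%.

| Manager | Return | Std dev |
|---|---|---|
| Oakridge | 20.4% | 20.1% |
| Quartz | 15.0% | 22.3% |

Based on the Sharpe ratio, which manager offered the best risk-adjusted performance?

Oakridge: Sharpe ratio = (20.4% − 3.0%) / 20.1% = 0.866
Quartz: Sharpe ratio = (15.0% − 3.0%) / 22.3% = 0.538
Highest: Oakridge (0.866).

Oakridge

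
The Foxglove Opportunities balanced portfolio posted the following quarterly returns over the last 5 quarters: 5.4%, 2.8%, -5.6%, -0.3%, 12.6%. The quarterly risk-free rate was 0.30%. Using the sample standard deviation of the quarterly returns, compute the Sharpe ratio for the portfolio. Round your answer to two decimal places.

0.40

r̄ = (5.4 + 2.8 − 5.6 − 0.3 + 12.6) / 5 = 14.90 / 5 = 2.9800%
Σ(r − r̄)² = (5.4 − 2.9800)² + (2.8 − 2.9800)² + (-5.6 − 2.9800)² + … = 182.8080
σ = √[182.8080 / 4] = 6.7603%
Sharpe = (r̄ − rf) / σ = (2.9800 − 0.3) / 6.7603 = 2.6800 / 6.7603 = 0.3964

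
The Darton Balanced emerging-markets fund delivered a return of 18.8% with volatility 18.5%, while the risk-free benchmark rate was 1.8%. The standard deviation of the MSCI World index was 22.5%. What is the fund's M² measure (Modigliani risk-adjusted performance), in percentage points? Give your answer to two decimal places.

22.48

Sharpe = (Rp − Rf) / σp = (18.8% − 1.8%) / 18.5% = 0.9189
M² = Rf + Sharpe × σm = 1.8% + 0.9189 × 22.5% = 22.4753%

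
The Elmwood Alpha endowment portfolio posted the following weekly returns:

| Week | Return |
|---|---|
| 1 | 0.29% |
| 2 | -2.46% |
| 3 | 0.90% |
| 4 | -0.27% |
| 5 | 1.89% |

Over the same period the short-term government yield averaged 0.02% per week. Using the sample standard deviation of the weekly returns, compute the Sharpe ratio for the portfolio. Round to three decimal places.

0.031

Mean return r̄ = 0.350 / 5 = 0.0700%
Sample σ = √[Σ(r − r̄)² / 4] = √[10.5662 / 4] = √2.6416 = 1.6253%
Sharpe = (r̄ − rf) / σ = (0.0700 − 0.02) / 1.6253 = 0.0500 / 1.6253 = 0.0308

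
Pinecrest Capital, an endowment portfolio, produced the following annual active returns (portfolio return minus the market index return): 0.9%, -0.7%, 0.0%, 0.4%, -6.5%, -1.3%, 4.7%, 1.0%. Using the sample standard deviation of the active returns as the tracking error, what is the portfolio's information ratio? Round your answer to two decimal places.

r̄ = (0.9 − 0.7 + 0 + 0.4 − 6.5 − 1.3 + 4.7 + 1) / 8 = -1.50 / 8 = -0.1875%
Σ(r − r̄)² = (0.9 − (-0.1875))² + (-0.7 − (-0.1875))² + (0 − (-0.1875))² + … = 68.2088
sample σ = √(68.2088 / 7) = √9.7441 = 3.1216%
IR = r̄ / tracking error = -0.1875 / 3.1216 = -0.0601

-0.06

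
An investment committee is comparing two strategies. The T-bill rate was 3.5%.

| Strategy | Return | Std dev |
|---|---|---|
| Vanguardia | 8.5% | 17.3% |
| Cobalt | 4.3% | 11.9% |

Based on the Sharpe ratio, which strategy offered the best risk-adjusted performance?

Vanguardia

Vanguardia: Sharpe ratio = (8.5% − 3.5%) / 17.3% = 0.289
Cobalt: Sharpe ratio = (4.3% − 3.5%) / 11.9% = 0.067
Highest: Vanguardia (0.289).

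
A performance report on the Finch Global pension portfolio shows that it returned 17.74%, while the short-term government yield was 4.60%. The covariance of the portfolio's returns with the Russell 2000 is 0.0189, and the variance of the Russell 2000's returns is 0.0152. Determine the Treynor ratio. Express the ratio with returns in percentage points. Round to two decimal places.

β = Cov / Var = 0.0189 / 0.0152 = 1.2434
Treynor = (Rp − Rf) / β = (17.74% − 4.60%) / 1.2434 = 13.14 / 1.2434 = 10.5678

10.57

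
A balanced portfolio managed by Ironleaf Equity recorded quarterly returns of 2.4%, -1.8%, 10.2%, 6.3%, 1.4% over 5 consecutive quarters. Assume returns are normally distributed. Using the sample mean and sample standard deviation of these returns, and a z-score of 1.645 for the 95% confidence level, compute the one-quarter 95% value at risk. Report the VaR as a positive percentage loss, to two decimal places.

3.94

r̄ = (2.4 − 1.8 + 10.2 + 6.3 + 1.4) / 5 = 18.50 / 5 = 3.7000%
Σ(r − r̄)² = (2.4 − 3.7000)² + (-1.8 − 3.7000)² + (10.2 − 3.7000)² + … = 86.2400
sample σ = √(86.2400 / 4) = √21.5600 = 4.6433%
VaR = −(r̄ − z·σ) = −(3.7000 − 1.645 × 4.6433) = −(-3.9382) = 3.9382%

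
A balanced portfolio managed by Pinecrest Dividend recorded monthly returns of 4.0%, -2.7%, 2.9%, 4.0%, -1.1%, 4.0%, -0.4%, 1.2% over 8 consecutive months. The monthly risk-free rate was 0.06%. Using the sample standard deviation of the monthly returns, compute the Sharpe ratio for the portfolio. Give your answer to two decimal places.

0.54

μ = (4 − 2.7 + 2.9 + 4 − 1.1 + 4 − 0.4 + 1.2) / 8 = 11.90 / 8 = 1.4875%
Σ(r − μ)² = (4 − 1.4875)² + (-2.7 − 1.4875)² + (2.9 − 1.4875)² + … = 48.8088
σ = √[48.8088 / 7] = 2.6406%
Sharpe = (μ − rf) / σ = (1.4875 − 0.06) / 2.6406 = 1.4275 / 2.6406 = 0.5406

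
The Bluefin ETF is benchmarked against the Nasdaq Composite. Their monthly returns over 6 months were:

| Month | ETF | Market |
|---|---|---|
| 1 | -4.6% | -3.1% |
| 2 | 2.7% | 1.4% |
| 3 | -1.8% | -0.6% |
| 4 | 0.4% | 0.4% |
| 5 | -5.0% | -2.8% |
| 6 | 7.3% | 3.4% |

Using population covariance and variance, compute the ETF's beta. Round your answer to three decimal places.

1.855

r̄p = -0.1667%,  r̄m = -0.2167%
Cov = Σ(rp − r̄p)(rm − r̄m) / 6 = 9.6472
Var(rm) = Σ(rm − r̄m)² / 6 = 5.2014
β = Cov / Var = 9.6472 / 5.2014 = 1.8547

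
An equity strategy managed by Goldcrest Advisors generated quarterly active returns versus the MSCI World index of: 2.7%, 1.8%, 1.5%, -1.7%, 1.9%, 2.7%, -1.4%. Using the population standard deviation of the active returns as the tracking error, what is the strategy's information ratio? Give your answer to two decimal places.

0.63

Mean return r̄ = 7.50 / 7 = 1.0714%
Σ(r − r̄)² = (2.7 − 1.0714)² + (1.8 − 1.0714)² + … = 20.4943
σ = √[20.4943 / 7] = 1.7111%
IR = r̄ / tracking error = 1.0714 / 1.7111 = 0.6261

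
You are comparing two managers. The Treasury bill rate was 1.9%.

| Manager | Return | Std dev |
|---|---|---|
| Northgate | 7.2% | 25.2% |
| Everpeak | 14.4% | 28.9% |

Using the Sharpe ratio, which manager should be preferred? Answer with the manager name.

Northgate: Sharpe ratio = (7.2% − 1.9%) / 25.2% = 0.210
Everpeak: Sharpe ratio = (14.4% − 1.9%) / 28.9% = 0.433
Highest: Everpeak (0.433).

Everpeak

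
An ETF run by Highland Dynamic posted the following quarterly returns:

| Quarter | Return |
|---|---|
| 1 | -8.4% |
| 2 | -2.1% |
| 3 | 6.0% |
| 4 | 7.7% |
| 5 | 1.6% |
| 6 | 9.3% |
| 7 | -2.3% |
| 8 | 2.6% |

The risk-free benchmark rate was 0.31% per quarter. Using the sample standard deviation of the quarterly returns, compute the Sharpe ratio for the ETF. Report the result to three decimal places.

0.252

r̄ = (-8.4 − 2.1 + 6 + 7.7 + 1.6 + 9.3 − 2.3 + 2.6) / 8 = 1.8000%
Σ(r − r̄)² = 245.4400; sample σ = √(245.4400/7) = 5.9214%
Sharpe = (r̄ − rf) / σ = (1.8000 − 0.31) / 5.9214 = 1.4900 / 5.9214 = 0.2516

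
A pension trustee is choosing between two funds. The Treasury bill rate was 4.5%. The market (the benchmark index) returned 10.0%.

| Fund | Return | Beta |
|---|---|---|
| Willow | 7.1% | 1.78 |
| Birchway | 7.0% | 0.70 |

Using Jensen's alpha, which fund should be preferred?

Birchway

Willow: α = 7.1% − [4.5% + 1.78 × (10.0% − 4.5%)] = -7.190
Birchway: α = 7.0% − [4.5% + 0.70 × (10.0% − 4.5%)] = -1.350
Highest: Birchway (-1.350).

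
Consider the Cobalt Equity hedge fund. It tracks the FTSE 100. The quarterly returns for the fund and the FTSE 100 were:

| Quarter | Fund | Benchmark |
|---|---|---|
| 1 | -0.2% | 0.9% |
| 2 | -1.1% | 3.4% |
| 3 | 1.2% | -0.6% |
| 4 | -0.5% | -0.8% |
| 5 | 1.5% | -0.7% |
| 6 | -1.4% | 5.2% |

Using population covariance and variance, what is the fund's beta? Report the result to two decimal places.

r̄p = -0.0833%,  r̄m = 1.2333%
Cov = Σ(rp − r̄p)(rm − r̄m) / 6 = -1.9922
Var(rm) = Σ(rm − r̄m)² / 6 = 5.2956
β = Cov / Var = -1.9922 / 5.2956 = -0.3762

-0.38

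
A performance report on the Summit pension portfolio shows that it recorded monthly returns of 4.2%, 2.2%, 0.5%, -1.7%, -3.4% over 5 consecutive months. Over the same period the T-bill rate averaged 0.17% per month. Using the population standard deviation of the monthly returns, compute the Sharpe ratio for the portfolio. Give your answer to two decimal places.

r̄ = (4.2 + 2.2 + 0.5 − 1.7 − 3.4) / 5 = 0.3600%
Σ(r − r̄)² = 36.5320; population σ = √(36.5320/5) = 2.7030%
Sharpe = (r̄ − rf) / σ = (0.3600 − 0.17) / 2.7030 = 0.1900 / 2.7030 = 0.0703

0.07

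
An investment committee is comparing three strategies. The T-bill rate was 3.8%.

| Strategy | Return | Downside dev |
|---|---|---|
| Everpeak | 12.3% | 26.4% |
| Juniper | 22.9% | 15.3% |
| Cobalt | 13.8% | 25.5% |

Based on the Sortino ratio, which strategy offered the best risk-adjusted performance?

Juniper

Everpeak: Sortino ratio = (12.3% − 3.8%) / 26.4% = 0.322
Juniper: Sortino ratio = (22.9% − 3.8%) / 15.3% = 1.248
Cobalt: Sortino ratio = (13.8% − 3.8%) / 25.5% = 0.392
Highest: Juniper (1.248).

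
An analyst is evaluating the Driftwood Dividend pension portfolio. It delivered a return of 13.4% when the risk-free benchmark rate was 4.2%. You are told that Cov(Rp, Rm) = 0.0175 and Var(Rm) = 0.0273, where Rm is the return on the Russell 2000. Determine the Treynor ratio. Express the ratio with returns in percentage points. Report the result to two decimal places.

14.35

β = Cov / Var = 0.0175 / 0.0273 = 0.6410
Treynor = (Rp − Rf) / β = (13.4% − 4.2%) / 0.6410 = 9.20 / 0.6410 = 14.3526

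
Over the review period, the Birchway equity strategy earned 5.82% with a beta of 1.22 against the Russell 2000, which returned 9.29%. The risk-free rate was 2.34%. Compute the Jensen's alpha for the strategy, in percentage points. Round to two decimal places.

-5.00

CAPM expected return = Rf + β(Rm − Rf) = 2.34% + 1.22 × (9.29% − 2.34%) = 2.34 + 1.22 × 6.95 = 10.8190%
Jensen's α = Rp − E[R] = 5.82% − 10.8190% = -4.9990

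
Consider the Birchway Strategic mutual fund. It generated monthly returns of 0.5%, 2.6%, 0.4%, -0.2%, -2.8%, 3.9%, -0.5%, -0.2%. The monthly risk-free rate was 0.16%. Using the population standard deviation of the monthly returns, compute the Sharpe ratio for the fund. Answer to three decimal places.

0.159

Mean return μ = 3.70 / 8 = 0.4625%
Σ(r − μ)² = (0.5 − 0.4625)² + (2.6 − 0.4625)² + … = 28.8388
σ = √[28.8388 / 8] = 1.8986%
Sharpe = (μ − rf) / σ = (0.4625 − 0.16) / 1.8986 = 0.3025 / 1.8986 = 0.1593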